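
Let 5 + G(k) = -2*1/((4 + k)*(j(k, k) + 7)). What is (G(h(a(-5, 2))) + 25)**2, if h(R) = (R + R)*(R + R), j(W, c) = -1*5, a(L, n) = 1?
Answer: 25281/64 ≈ 395.02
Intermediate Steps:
j(W, c) = -5
h(R) = 4*R**2 (h(R) = (2*R)*(2*R) = 4*R**2)
G(k) = -5 - 2/(8 + 2*k) (G(k) = -5 - 2*1/((-5 + 7)*(4 + k)) = -5 - 2*1/(2*(4 + k)) = -5 - 2/(8 + 2*k))
(G(h(a(-5, 2))) + 25)**2 = ((-21 - 20*1**2)/(4 + 4*1**2) + 25)**2 = ((-21 - 20)/(4 + 4*1) + 25)**2 = ((-21 - 5*4)/(4 + 4) + 25)**2 = ((-21 - 20)/8 + 25)**2 = ((1/8)*(-41) + 25)**2 = (-41/8 + 25)**2 = (159/8)**2 = 25281/64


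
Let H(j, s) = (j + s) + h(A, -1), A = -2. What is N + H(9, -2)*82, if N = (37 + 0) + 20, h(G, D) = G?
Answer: 467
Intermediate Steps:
N = 57 (N = 37 + 20 = 57)
H(j, s) = -2 + j + s (H(j, s) = (j + s) - 2 = -2 + j + s)
N + H(9, -2)*82 = 57 + (-2 + 9 - 2)*82 = 57 + 5*82 = 57 + 410 = 467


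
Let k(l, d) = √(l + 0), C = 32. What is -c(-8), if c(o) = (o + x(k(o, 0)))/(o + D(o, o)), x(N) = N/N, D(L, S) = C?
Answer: 7/24 ≈ 0.29167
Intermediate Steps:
k(l, d) = √l
D(L, S) = 32
x(N) = 1
c(o) = (1 + o)/(32 + o) (c(o) = (o + 1)/(o + 32) = (1 + o)/(32 + o))
-c(-8) = -(1 - 8)/(32 - 8) = -(-7)/24 = -1*(-7/24) = 7/24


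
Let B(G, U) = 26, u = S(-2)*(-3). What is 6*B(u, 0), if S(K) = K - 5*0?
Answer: 156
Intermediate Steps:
S(K) = K (S(K) = K + 0 = K)
u = 6 (u = -2*(-3) = 6)
6*B(u, 0) = 6*26 = 156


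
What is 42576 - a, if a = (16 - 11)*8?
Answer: 42536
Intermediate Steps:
a = 40 (a = 5*8 = 40)
42576 - a = 42576 - 1*40 = 42576 - 40 = 42536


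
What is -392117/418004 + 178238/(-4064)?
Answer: -9512220055/212346032 ≈ -44.796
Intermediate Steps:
-392117/418004 + 178238/(-4064) = -392117*1/418004 + 178238*(-1/4064) = -392117/418004 - 89119/2032 = -9512220055/212346032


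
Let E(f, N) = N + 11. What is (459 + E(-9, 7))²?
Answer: 227529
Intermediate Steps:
E(f, N) = 11 + N
(459 + E(-9, 7))² = (459 + (11 + 7))² = (459 + 18)² = 477² = 227529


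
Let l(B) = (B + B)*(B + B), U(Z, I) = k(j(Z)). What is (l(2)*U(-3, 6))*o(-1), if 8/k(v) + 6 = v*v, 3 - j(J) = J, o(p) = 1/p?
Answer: -64/15 ≈ -4.2667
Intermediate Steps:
j(J) = 3 - J
k(v) = 8/(-6 + v²) (k(v) = 8/(-6 + v*v) = 8/(-6 + v²))
U(Z, I) = 8/(-6 + (3 - Z)²)
l(B) = 4*B² (l(B) = (2*B)*(2*B) = 4*B²)
(l(2)*U(-3, 6))*o(-1) = ((4*2²)*(8/(-6 + (-3 - 3)²)))/(-1) = ((4*4)*(8/(-6 + (-6)²)))*(-1) = (16*(8/(-6 + 36)))*(-1) = (16*(8/30))*(-1) = (16*(8*(1/30)))*(-1) = (16*(4/15))*(-1) = (64/15)*(-1) = -64/15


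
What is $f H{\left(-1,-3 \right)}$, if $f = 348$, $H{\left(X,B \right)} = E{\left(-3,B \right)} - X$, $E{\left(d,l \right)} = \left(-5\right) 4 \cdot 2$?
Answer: $-13572$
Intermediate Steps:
$E{\left(d,l \right)} = -40$ ($E{\left(d,l \right)} = \left(-20\right) 2 = -40$)
$H{\left(X,B \right)} = -40 - X$
$f H{\left(-1,-3 \right)} = 348 \left(-40 - -1\right) = 348 \left(-40 + 1\right) = 348 \left(-39\right) = -13572$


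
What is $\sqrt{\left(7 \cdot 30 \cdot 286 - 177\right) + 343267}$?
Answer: $5 \sqrt{16126} \approx 634.94$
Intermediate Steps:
$\sqrt{\left(7 \cdot 30 \cdot 286 - 177\right) + 343267} = \sqrt{\left(210 \cdot 286 - 177\right) + 343267} = \sqrt{\left(60060 - 177\right) + 343267} = \sqrt{59883 + 343267} = \sqrt{403150} = 5 \sqrt{16126}$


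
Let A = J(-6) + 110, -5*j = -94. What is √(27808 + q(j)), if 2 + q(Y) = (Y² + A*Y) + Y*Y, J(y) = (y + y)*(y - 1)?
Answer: √804002/5 ≈ 179.33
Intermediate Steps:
J(y) = 2*y*(-1 + y) (J(y) = (2*y)*(-1 + y) = 2*y*(-1 + y))
j = 94/5 (j = -⅕*(-94) = 94/5 ≈ 18.800)
A = 194 (A = 2*(-6)*(-1 - 6) + 110 = 2*(-6)*(-7) + 110 = 84 + 110 = 194)
q(Y) = -2 + 2*Y² + 194*Y (q(Y) = -2 + ((Y² + 194*Y) + Y*Y) = -2 + ((Y² + 194*Y) + Y²) = -2 + (2*Y² + 194*Y) = -2 + 2*Y² + 194*Y)
√(27808 + q(j)) = √(27808 + (-2 + 2*(94/5)² + 194*(94/5))) = √(27808 + (-2 + 2*(8836/25) + 18236/5)) = √(27808 + (-2 + 17672/25 + 18236/5)) = √(27808 + 108802/25) = √(804002/25) = √804002/5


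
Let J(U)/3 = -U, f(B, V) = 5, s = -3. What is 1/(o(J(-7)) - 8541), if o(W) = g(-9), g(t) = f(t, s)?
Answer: -1/8536 ≈ -0.00011715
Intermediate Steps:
J(U) = -3*U (J(U) = 3*(-U) = -3*U)
g(t) = 5
o(W) = 5
1/(o(J(-7)) - 8541) = 1/(5 - 8541) = 1/(-8536) = -1/8536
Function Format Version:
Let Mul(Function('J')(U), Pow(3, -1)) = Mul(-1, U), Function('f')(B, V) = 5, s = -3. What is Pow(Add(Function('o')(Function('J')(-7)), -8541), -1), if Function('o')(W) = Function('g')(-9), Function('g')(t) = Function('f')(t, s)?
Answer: Rational(-1, 8536) ≈ -0.00011715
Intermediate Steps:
Function('J')(U) = Mul(-3, U) (Function('J')(U) = Mul(3, Mul(-1, U)) = Mul(-3, U))
Function('g')(t) = 5
Function('o')(W) = 5
Pow(Add(Function('o')(Function('J')(-7)), -8541), -1) = Pow(Add(5, -8541), -1) = Pow(-8536, -1) = Rational(-1, 8536)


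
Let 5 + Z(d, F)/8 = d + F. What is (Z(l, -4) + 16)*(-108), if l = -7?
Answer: 12096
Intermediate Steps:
Z(d, F) = -40 + 8*F + 8*d (Z(d, F) = -40 + 8*(d + F) = -40 + 8*(F + d) = -40 + (8*F + 8*d) = -40 + 8*F + 8*d)
(Z(l, -4) + 16)*(-108) = ((-40 + 8*(-4) + 8*(-7)) + 16)*(-108) = ((-40 - 32 - 56) + 16)*(-108) = (-128 + 16)*(-108) = -112*(-108) = 12096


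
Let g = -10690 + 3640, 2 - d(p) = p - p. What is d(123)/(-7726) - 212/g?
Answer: 405953/13617075 ≈ 0.029812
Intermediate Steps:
d(p) = 2 (d(p) = 2 - (p - p) = 2 - 1*0 = 2 + 0 = 2)
g = -7050
d(123)/(-7726) - 212/g = 2/(-7726) - 212/(-7050) = 2*(-1/7726) - 212*(-1/7050) = -1/3863 + 106/3525 = 405953/13617075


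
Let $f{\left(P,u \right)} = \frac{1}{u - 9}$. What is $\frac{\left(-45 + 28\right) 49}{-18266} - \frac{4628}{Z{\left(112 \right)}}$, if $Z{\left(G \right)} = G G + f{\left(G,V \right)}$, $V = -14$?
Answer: $- \frac{1703976441}{5269941926} \approx -0.32334$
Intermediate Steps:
$f{\left(P,u \right)} = \frac{1}{-9 + u}$
$Z{\left(G \right)} = - \frac{1}{23} + G^{2}$ ($Z{\left(G \right)} = G G + \frac{1}{-9 - 14} = G^{2} + \frac{1}{-23} = G^{2} - \frac{1}{23} = - \frac{1}{23} + G^{2}$)
$\frac{\left(-45 + 28\right) 49}{-18266} - \frac{4628}{Z{\left(112 \right)}} = \frac{\left(-45 + 28\right) 49}{-18266} - \frac{4628}{- \frac{1}{23} + 112^{2}} = \left(-17\right) 49 \left(- \frac{1}{18266}\right) - \frac{4628}{- \frac{1}{23} + 12544} = \left(-833\right) \left(- \frac{1}{18266}\right) - \frac{4628}{\frac{288511}{23}} = \frac{833}{18266} - \frac{106444}{288511} = - \frac{1703976441}{5269941926}$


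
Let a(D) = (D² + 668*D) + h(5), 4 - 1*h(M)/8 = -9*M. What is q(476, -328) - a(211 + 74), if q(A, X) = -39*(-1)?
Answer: -271958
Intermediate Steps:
q(A, X) = 39
h(M) = 32 + 72*M (h(M) = 32 - (-72)*M = 32 + 72*M)
a(D) = 392 + D² + 668*D (a(D) = (D² + 668*D) + (32 + 72*5) = (D² + 668*D) + (32 + 360) = (D² + 668*D) + 392 = 392 + D² + 668*D)
q(476, -328) - a(211 + 74) = 39 - (392 + (211 + 74)² + 668*(211 + 74)) = 39 - (392 + 285² + 668*285) = 39 - (392 + 81225 + 190380) = 39 - 1*271997 = 39 - 271997 = -271958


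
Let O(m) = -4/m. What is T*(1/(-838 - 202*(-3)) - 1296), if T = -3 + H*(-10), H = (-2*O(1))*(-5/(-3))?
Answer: 122975257/696 ≈ 1.7669e+5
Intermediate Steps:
H = 40/3 (H = (-(-8)/1)*(-5/(-3)) = (-(-8))*(-5*(-⅓)) = -2*(-4)*(5/3) = 8*(5/3) = 40/3 ≈ 13.333)
T = -409/3 (T = -3 + (40/3)*(-10) = -3 - 400/3 = -409/3 ≈ -136.33)
T*(1/(-838 - 202*(-3)) - 1296) = -409*(1/(-838 - 202*(-3)) - 1296)/3 = -409*(1/(-838 + 606) - 1296)/3 = -409*(1/(-232) - 1296)/3 = -409*(-1/232 - 1296)/3 = -409/3*(-300673/232) = 122975257/696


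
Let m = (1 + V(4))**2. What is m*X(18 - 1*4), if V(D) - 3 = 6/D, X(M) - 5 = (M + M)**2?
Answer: 95469/4 ≈ 23867.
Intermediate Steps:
X(M) = 5 + 4*M**2 (X(M) = 5 + (M + M)**2 = 5 + (2*M)**2 = 5 + 4*M**2)
V(D) = 3 + 6/D
m = 121/4 (m = (1 + (3 + 6/4))**2 = (1 + (3 + 6*(1/4)))**2 = (1 + (3 + 3/2))**2 = (1 + 9/2)**2 = (11/2)**2 = 121/4 ≈ 30.250)
m*X(18 - 1*4) = 121*(5 + 4*(18 - 1*4)**2)/4 = 121*(5 + 4*(18 - 4)**2)/4 = 121*(5 + 4*14**2)/4 = 121*(5 + 4*196)/4 = 121*(5 + 784)/4 = (121/4)*789 = 95469/4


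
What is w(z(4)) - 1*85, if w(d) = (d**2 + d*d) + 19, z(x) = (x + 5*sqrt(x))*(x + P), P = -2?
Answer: 1502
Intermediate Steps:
z(x) = (-2 + x)*(x + 5*sqrt(x)) (z(x) = (x + 5*sqrt(x))*(x - 2) = (x + 5*sqrt(x))*(-2 + x) = (-2 + x)*(x + 5*sqrt(x)))
w(d) = 19 + 2*d**2 (w(d) = (d**2 + d**2) + 19 = 2*d**2 + 19 = 19 + 2*d**2)
w(z(4)) - 1*85 = (19 + 2*(4**2 - 10*sqrt(4) - 2*4 + 5*4**(3/2))**2) - 1*85 = (19 + 2*(16 - 10*2 - 8 + 5*8)**2) - 85 = (19 + 2*(16 - 20 - 8 + 40)**2) - 85 = (19 + 2*28**2) - 85 = (19 + 2*784) - 85 = (19 + 1568) - 85 = 1587 - 85 = 1502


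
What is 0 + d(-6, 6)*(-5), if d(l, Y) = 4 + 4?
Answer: -40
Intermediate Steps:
d(l, Y) = 8
0 + d(-6, 6)*(-5) = 0 + 8*(-5) = 0 - 40 = -40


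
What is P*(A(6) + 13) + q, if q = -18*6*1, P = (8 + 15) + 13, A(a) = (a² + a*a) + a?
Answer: 3168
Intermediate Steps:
A(a) = a + 2*a² (A(a) = (a² + a²) + a = 2*a² + a = a + 2*a²)
P = 36 (P = 23 + 13 = 36)
q = -108 (q = -3*36*1 = -108*1 = -108)
P*(A(6) + 13) + q = 36*(6*(1 + 2*6) + 13) - 108 = 36*(6*(1 + 12) + 13) - 108 = 36*(6*13 + 13) - 108 = 36*(78 + 13) - 108 = 36*91 - 108 = 3276 - 108 = 3168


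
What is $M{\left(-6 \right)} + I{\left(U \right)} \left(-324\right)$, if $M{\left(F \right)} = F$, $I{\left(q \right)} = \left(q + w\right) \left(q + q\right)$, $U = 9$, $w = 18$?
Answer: $-157470$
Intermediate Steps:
$I{\left(q \right)} = 2 q \left(18 + q\right)$ ($I{\left(q \right)} = \left(q + 18\right) \left(q + q\right) = \left(18 + q\right) 2 q = 2 q \left(18 + q\right)$)
$M{\left(-6 \right)} + I{\left(U \right)} \left(-324\right) = -6 + 2 \cdot 9 \left(18 + 9\right) \left(-324\right) = -6 + 2 \cdot 9 \cdot 27 \left(-324\right) = -6 + 486 \left(-324\right) = -6 - 157464 = -157470$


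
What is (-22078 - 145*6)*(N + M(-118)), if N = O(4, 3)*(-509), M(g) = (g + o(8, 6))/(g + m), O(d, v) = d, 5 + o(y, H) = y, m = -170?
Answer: 3363333461/72 ≈ 4.6713e+7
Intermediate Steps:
o(y, H) = -5 + y
M(g) = (3 + g)/(-170 + g) (M(g) = (g + (-5 + 8))/(g - 170) = (g + 3)/(-170 + g) = (3 + g)/(-170 + g))
N = -2036 (N = 4*(-509) = -2036)
(-22078 - 145*6)*(N + M(-118)) = (-22078 - 145*6)*(-2036 + (3 - 118)/(-170 - 118)) = (-22078 - 870)*(-2036 - 115/(-288)) = -22948*(-2036 - 1/288*(-115)) = -22948*(-2036 + 115/288) = -22948*(-586253/288) = 3363333461/72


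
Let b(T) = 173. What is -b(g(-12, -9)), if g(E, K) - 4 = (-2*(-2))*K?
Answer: -173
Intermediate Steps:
g(E, K) = 4 + 4*K (g(E, K) = 4 + (-2*(-2))*K = 4 + 4*K)
-b(g(-12, -9)) = -1*173 = -173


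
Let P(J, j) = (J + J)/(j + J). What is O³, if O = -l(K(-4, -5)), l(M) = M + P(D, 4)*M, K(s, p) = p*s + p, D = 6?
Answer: -35937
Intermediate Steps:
P(J, j) = 2*J/(J + j) (P(J, j) = (2*J)/(J + j) = 2*J/(J + j))
K(s, p) = p + p*s
l(M) = 11*M/5 (l(M) = M + (2*6/(6 + 4))*M = M + (2*6/10)*M = M + (2*6*(⅒))*M = M + 6*M/5 = 11*M/5)
O = -33 (O = -11*(-5*(1 - 4))/5 = -11*(-5*(-3))/5 = -11*15/5 = -1*33 = -33)
O³ = (-33)³ = -35937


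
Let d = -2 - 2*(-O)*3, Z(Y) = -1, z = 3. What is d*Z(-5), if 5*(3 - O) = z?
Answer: -62/5 ≈ -12.400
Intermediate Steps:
O = 12/5 (O = 3 - ⅕*3 = 3 - ⅗ = 12/5 ≈ 2.4000)
d = 62/5 (d = -2 - 2*(-1*12/5)*3 = -2 - (-24)*3/5 = -2 - 2*(-36/5) = -2 + 72/5 = 62/5 ≈ 12.400)
d*Z(-5) = (62/5)*(-1) = -62/5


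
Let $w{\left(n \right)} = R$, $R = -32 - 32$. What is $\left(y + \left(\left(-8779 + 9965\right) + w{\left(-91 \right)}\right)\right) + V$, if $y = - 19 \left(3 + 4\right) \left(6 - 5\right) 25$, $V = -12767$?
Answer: $-14970$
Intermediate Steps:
$R = -64$
$w{\left(n \right)} = -64$
$y = -3325$ ($y = - 19 \cdot 7 \cdot 1 \cdot 25 = \left(-19\right) 7 \cdot 25 = \left(-133\right) 25 = -3325$)
$\left(y + \left(\left(-8779 + 9965\right) + w{\left(-91 \right)}\right)\right) + V = \left(-3325 + \left(\left(-8779 + 9965\right) - 64\right)\right) - 12767 = \left(-3325 + \left(1186 - 64\right)\right) - 12767 = \left(-3325 + 1122\right) - 12767 = -2203 - 12767 = -14970$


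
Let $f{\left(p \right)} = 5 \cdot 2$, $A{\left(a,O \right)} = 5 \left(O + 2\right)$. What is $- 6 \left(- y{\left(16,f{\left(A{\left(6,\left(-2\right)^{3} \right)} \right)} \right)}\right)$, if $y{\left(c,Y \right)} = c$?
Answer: $96$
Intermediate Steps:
$A{\left(a,O \right)} = 10 + 5 O$ ($A{\left(a,O \right)} = 5 \left(2 + O\right) = 10 + 5 O$)
$f{\left(p \right)} = 10$
$- 6 \left(- y{\left(16,f{\left(A{\left(6,\left(-2\right)^{3} \right)} \right)} \right)}\right) = - 6 \left(\left(-1\right) 16\right) = \left(-6\right) \left(-16\right) = 96$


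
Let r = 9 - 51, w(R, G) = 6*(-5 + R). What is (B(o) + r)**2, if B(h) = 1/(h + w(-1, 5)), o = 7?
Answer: 1485961/841 ≈ 1766.9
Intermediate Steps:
w(R, G) = -30 + 6*R
r = -42
B(h) = 1/(-36 + h) (B(h) = 1/(h + (-30 + 6*(-1))) = 1/(h + (-30 - 6)) = 1/(h - 36) = 1/(-36 + h))
(B(o) + r)**2 = (1/(-36 + 7) - 42)**2 = (1/(-29) - 42)**2 = (-1/29 - 42)**2 = (-1219/29)**2 = 1485961/841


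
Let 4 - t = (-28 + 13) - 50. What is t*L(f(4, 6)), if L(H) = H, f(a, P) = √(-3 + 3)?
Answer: 0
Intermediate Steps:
f(a, P) = 0 (f(a, P) = √0 = 0)
t = 69 (t = 4 - ((-28 + 13) - 50) = 4 - (-15 - 50) = 4 - 1*(-65) = 4 + 65 = 69)
t*L(f(4, 6)) = 69*0 = 0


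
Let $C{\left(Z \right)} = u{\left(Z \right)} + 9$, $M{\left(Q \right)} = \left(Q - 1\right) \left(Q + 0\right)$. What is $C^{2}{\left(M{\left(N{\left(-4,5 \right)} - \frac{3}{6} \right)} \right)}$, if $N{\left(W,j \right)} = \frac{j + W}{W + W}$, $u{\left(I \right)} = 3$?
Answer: $144$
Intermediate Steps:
$N{\left(W,j \right)} = \frac{W + j}{2 W}$
$M{\left(Q \right)} = Q \left(-1 + Q\right)$ ($M{\left(Q \right)} = \left(-1 + Q\right) Q = Q \left(-1 + Q\right)$)
$C{\left(Z \right)} = 12$ ($C{\left(Z \right)} = 3 + 9 = 12$)
$C^{2}{\left(M{\left(N{\left(-4,5 \right)} - \frac{3}{6} \right)} \right)} = 12^{2} = 144$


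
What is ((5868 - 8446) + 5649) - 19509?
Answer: -16438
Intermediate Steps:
((5868 - 8446) + 5649) - 19509 = (-2578 + 5649) - 19509 = 3071 - 19509 = -16438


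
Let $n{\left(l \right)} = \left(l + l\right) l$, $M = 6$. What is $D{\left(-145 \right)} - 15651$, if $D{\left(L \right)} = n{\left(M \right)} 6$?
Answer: $-15219$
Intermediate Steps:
$n{\left(l \right)} = 2 l^{2}$ ($n{\left(l \right)} = 2 l l = 2 l^{2}$)
$D{\left(L \right)} = 432$ ($D{\left(L \right)} = 2 \cdot 6^{2} \cdot 6 = 2 \cdot 36 \cdot 6 = 72 \cdot 6 = 432$)
$D{\left(-145 \right)} - 15651 = 432 - 15651 = -15219$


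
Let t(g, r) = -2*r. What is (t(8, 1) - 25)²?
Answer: 729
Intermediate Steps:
(t(8, 1) - 25)² = (-2*1 - 25)² = (-2 - 25)² = (-27)² = 729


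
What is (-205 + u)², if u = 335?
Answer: 16900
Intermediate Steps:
(-205 + u)² = (-205 + 335)² = 130² = 16900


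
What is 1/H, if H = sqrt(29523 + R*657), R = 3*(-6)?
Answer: sqrt(17697)/17697 ≈ 0.0075171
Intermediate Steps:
R = -18
H = sqrt(17697) (H = sqrt(29523 - 18*657) = sqrt(29523 - 11826) = sqrt(17697) ≈ 133.03)
1/H = 1/(sqrt(17697)) = sqrt(17697)/17697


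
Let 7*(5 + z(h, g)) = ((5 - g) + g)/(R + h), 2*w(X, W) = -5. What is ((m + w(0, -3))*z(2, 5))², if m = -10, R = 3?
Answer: 180625/49 ≈ 3686.2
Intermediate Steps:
w(X, W) = -5/2 (w(X, W) = (½)*(-5) = -5/2)
z(h, g) = -5 + 5/(7*(3 + h)) (z(h, g) = -5 + (((5 - g) + g)/(3 + h))/7 = -5 + (5/(3 + h))/7 = -5 + 5/(7*(3 + h)))
((m + w(0, -3))*z(2, 5))² = ((-10 - 5/2)*(5*(-20 - 7*2)/(7*(3 + 2))))² = (-125*(-20 - 14)/(14*5))² = (-125*(-34)/(14*5))² = (-25/2*(-34/7))² = (425/7)² = 180625/49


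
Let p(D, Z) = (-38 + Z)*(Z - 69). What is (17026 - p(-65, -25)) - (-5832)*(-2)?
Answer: -560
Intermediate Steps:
p(D, Z) = (-69 + Z)*(-38 + Z) (p(D, Z) = (-38 + Z)*(-69 + Z) = (-69 + Z)*(-38 + Z))
(17026 - p(-65, -25)) - (-5832)*(-2) = (17026 - (2622 + (-25)² - 107*(-25))) - (-5832)*(-2) = (17026 - (2622 + 625 + 2675)) - 1*11664 = (17026 - 1*5922) - 11664 = (17026 - 5922) - 11664 = 11104 - 11664 = -560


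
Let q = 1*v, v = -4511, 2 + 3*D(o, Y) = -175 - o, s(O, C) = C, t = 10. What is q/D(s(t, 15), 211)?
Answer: 4511/64 ≈ 70.484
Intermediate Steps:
D(o, Y) = -59 - o/3 (D(o, Y) = -⅔ + (-175 - o)/3 = -⅔ + (-175/3 - o/3) = -59 - o/3)
q = -4511 (q = 1*(-4511) = -4511)
q/D(s(t, 15), 211) = -4511/(-59 - ⅓*15) = -4511/(-59 - 5) = -4511/(-64) = -4511*(-1/64) = 4511/64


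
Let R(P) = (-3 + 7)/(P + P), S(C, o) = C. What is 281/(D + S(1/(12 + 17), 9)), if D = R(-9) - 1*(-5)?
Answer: 73341/1256 ≈ 58.393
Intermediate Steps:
R(P) = 2/P (R(P) = 4/((2*P)) = 4*(1/(2*P)) = 2/P)
D = 43/9 (D = 2/(-9) - 1*(-5) = 2*(-⅑) + 5 = -2/9 + 5 = 43/9 ≈ 4.7778)
281/(D + S(1/(12 + 17), 9)) = 281/(43/9 + 1/(12 + 17)) = 281/(43/9 + 1/29) = 281/(1256/261) = (261/1256)*281 = 73341/1256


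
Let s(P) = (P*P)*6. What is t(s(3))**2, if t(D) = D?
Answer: 2916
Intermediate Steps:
s(P) = 6*P**2 (s(P) = P**2*6 = 6*P**2)
t(s(3))**2 = (6*3**2)**2 = (6*9)**2 = 54**2 = 2916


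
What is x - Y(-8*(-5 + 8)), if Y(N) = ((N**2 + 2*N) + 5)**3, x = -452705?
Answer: -151872142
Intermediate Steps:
Y(N) = (5 + N**2 + 2*N)**3
x - Y(-8*(-5 + 8)) = -452705 - (5 + (-8*(-5 + 8))**2 + 2*(-8*(-5 + 8)))**3 = -452705 - (5 + (-8*3)**2 + 2*(-8*3))**3 = -452705 - (5 + (-24)**2 + 2*(-24))**3 = -452705 - (5 + 576 - 48)**3 = -452705 - 1*533**3 = -452705 - 1*151419437 = -452705 - 151419437 = -151872142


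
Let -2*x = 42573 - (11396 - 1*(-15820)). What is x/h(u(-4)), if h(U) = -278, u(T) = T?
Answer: 15357/556 ≈ 27.621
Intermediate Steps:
x = -15357/2 (x = -(42573 - (11396 - 1*(-15820)))/2 = -(42573 - (11396 + 15820))/2 = -(42573 - 1*27216)/2 = -(42573 - 27216)/2 = -1/2*15357 = -15357/2 ≈ -7678.5)
x/h(u(-4)) = -15357/2/(-278) = -15357/2*(-1/278) = 15357/556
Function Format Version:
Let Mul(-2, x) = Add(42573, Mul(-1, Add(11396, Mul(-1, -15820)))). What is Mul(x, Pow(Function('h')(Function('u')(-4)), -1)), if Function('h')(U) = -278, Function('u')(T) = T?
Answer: Rational(15357, 556) ≈ 27.621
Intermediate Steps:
x = Rational(-15357, 2) (x = Mul(Rational(-1, 2), Add(42573, Mul(-1, Add(11396, Mul(-1, -15820))))) = Mul(Rational(-1, 2), Add(42573, Mul(-1, Add(11396, 15820)))) = Mul(Rational(-1, 2), Add(42573, Mul(-1, 27216))) = Mul(Rational(-1, 2), Add(42573, -27216)) = Mul(Rational(-1, 2), 15357) = Rational(-15357, 2) ≈ -7678.5)
Mul(x, Pow(Function('h')(Function('u')(-4)), -1)) = Mul(Rational(-15357, 2), Pow(-278, -1)) = Mul(Rational(-15357, 2), Rational(-1, 278)) = Rational(15357, 556)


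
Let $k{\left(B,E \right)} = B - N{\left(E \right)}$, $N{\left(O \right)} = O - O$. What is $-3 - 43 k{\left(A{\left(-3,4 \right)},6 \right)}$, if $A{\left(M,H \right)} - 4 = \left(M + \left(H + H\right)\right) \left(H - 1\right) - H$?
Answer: $-648$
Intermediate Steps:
$A{\left(M,H \right)} = 4 - H + \left(-1 + H\right) \left(M + 2 H\right)$ ($A{\left(M,H \right)} = 4 - \left(H - \left(M + \left(H + H\right)\right) \left(H - 1\right)\right) = 4 - \left(H - \left(M + 2 H\right) \left(-1 + H\right)\right) = 4 - \left(H - \left(-1 + H\right) \left(M + 2 H\right)\right) = 4 - H + \left(-1 + H\right) \left(M + 2 H\right)$)
$N{\left(O \right)} = 0$
$k{\left(B,E \right)} = B$ ($k{\left(B,E \right)} = B - 0 = B + 0 = B$)
$-3 - 43 k{\left(A{\left(-3,4 \right)},6 \right)} = -3 - 43 \left(4 - -3 - 12 + 2 \cdot 4^{2} + 4 \left(-3\right)\right) = -3 - 43 \left(4 + 3 - 12 + 2 \cdot 16 - 12\right) = -3 - 43 \left(4 + 3 - 12 + 32 - 12\right) = -3 - 645 = -648$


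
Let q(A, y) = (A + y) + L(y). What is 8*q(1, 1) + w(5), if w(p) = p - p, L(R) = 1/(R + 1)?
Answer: 20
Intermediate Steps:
L(R) = 1/(1 + R)
q(A, y) = A + y + 1/(1 + y) (q(A, y) = (A + y) + 1/(1 + y) = A + y + 1/(1 + y))
w(p) = 0
8*q(1, 1) + w(5) = 8*((1 + (1 + 1)*(1 + 1))/(1 + 1)) + 0 = 8*((1 + 2*2)/2) + 0 = 8*((1 + 4)/2) + 0 = 8*((½)*5) + 0 = 8*(5/2) + 0 = 20 + 0 = 20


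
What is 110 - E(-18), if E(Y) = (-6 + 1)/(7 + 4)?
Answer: 1215/11 ≈ 110.45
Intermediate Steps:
E(Y) = -5/11
110 - E(-18) = 110 - 1*(-5/11) = 110 + 5/11 = 1215/11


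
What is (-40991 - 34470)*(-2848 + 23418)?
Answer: -1552232770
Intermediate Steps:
(-40991 - 34470)*(-2848 + 23418) = -75461*20570 = -1552232770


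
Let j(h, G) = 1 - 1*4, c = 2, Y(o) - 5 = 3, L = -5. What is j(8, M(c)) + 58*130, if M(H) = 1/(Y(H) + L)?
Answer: 7537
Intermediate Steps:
Y(o) = 8 (Y(o) = 5 + 3 = 8)
M(H) = ⅓ (M(H) = 1/(8 - 5) = 1/3 = ⅓)
j(h, G) = -3 (j(h, G) = 1 - 4 = -3)
j(8, M(c)) + 58*130 = -3 + 58*130 = -3 + 7540 = 7537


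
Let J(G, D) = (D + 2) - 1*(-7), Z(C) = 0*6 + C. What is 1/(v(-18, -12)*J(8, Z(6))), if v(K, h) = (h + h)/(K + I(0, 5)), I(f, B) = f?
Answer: 1/20 ≈ 0.050000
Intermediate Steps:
Z(C) = C (Z(C) = 0 + C = C)
J(G, D) = 9 + D (J(G, D) = (2 + D) + 7 = 9 + D)
v(K, h) = 2*h/K (v(K, h) = (h + h)/(K + 0) = (2*h)/K = 2*h/K)
1/(v(-18, -12)*J(8, Z(6))) = 1/((2*(-12)/(-18))*(9 + 6)) = 1/((2*(-12)*(-1/18))*15) = 1/((4/3)*15) = 1/20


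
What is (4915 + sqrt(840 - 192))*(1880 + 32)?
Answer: 9397480 + 34416*sqrt(2) ≈ 9.4461e+6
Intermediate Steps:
(4915 + sqrt(840 - 192))*(1880 + 32) = (4915 + sqrt(648))*1912 = (4915 + 18*sqrt(2))*1912 = 9397480 + 34416*sqrt(2)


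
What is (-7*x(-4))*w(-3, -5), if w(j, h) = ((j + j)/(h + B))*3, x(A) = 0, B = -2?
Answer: 0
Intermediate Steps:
w(j, h) = 6*j/(-2 + h) (w(j, h) = ((j + j)/(h - 2))*3 = ((2*j)/(-2 + h))*3 = (2*j/(-2 + h))*3 = 6*j/(-2 + h))
(-7*x(-4))*w(-3, -5) = (-7*0)*(6*(-3)/(-2 - 5)) = 0*(6*(-3)/(-7)) = 0*(6*(-3)*(-1/7)) = 0*(18/7) = 0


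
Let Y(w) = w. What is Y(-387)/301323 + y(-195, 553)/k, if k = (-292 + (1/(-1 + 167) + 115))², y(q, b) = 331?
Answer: 73160691737/7882273303091 ≈ 0.0092817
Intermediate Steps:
k = 863243161/27556 (k = (-292 + (1/166 + 115))² = (-292 + 19091/166)² = (-29381/166)² = 863243161/27556 ≈ 31327.)
Y(-387)/301323 + y(-195, 553)/k = -387/301323 + 331/(863243161/27556) = -387*1/301323 + 331*(27556/863243161) = -129/100441 + 9121036/863243161 = 73160691737/7882273303091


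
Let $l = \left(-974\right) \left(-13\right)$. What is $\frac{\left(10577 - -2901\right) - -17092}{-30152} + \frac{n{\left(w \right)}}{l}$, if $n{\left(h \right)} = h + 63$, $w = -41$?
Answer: $- \frac{96603499}{95446156} \approx -1.0121$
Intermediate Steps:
$l = 12662$
$n{\left(h \right)} = 63 + h$
$\frac{\left(10577 - -2901\right) - -17092}{-30152} + \frac{n{\left(w \right)}}{l} = \frac{\left(10577 - -2901\right) - -17092}{-30152} + \frac{63 - 41}{12662} = \left(\left(10577 + 2901\right) + 17092\right) \left(- \frac{1}{30152}\right) + 22 \cdot \frac{1}{12662} = \left(13478 + 17092\right) \left(- \frac{1}{30152}\right) + \frac{11}{6331} = 30570 \left(- \frac{1}{30152}\right) + \frac{11}{6331} = - \frac{15285}{15076} + \frac{11}{6331} = - \frac{96603499}{95446156}$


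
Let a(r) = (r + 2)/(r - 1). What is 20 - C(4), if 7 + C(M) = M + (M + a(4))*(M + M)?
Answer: -25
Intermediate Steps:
a(r) = (2 + r)/(-1 + r)
C(M) = -7 + M + 2*M*(2 + M) (C(M) = -7 + (M + (M + (2 + 4)/(-1 + 4))*(M + M)) = -7 + (M + (M + 6/3)*(2*M)) = -7 + (M + (M + (⅓)*6)*(2*M)) = -7 + (M + (M + 2)*(2*M)) = -7 + (M + (2 + M)*(2*M)) = -7 + (M + 2*M*(2 + M)) = -7 + M + 2*M*(2 + M))
20 - C(4) = 20 - (-7 + 2*4² + 5*4) = 20 - (-7 + 2*16 + 20) = 20 - (-7 + 32 + 20) = 20 - 1*45 = 20 - 45 = -25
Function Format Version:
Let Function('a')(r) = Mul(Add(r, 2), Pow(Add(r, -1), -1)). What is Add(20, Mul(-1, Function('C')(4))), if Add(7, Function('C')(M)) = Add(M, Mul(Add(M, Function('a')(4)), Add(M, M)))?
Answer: -25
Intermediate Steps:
Function('a')(r) = Mul(Pow(Add(-1, r), -1), Add(2, r)) (Function('a')(r) = Mul(Add(2, r), Pow(Add(-1, r), -1)) = Mul(Pow(Add(-1, r), -1), Add(2, r)))
Function('C')(M) = Add(-7, M, Mul(2, M, Add(2, M))) (Function('C')(M) = Add(-7, Add(M, Mul(Add(M, Mul(Pow(Add(-1, 4), -1), Add(2, 4))), Add(M, M)))) = Add(-7, Add(M, Mul(Add(M, Mul(Pow(3, -1), 6)), Mul(2, M)))) = Add(-7, Add(M, Mul(Add(M, Mul(Rational(1, 3), 6)), Mul(2, M)))) = Add(-7, Add(M, Mul(Add(M, 2), Mul(2, M)))) = Add(-7, Add(M, Mul(Add(2, M), Mul(2, M)))) = Add(-7, Add(M, Mul(2, M, Add(2, M)))) = Add(-7, M, Mul(2, M, Add(2, M))))
Add(20, Mul(-1, Function('C')(4))) = Add(20, Mul(-1, Add(-7, Mul(2, Pow(4, 2)), Mul(5, 4)))) = Add(20, Mul(-1, Add(-7, Mul(2, 16), 20))) = Add(20, Mul(-1, Add(-7, 32, 20))) = Add(20, Mul(-1, 45)) = Add(20, -45) = -25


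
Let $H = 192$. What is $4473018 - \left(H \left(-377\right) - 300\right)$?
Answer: $4545702$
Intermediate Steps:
$4473018 - \left(H \left(-377\right) - 300\right) = 4473018 - \left(192 \left(-377\right) - 300\right) = 4473018 - \left(-72384 - 300\right) = 4473018 - -72684 = 4473018 + 72684 = 4545702$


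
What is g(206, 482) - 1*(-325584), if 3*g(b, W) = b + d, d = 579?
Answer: 977537/3 ≈ 3.2585e+5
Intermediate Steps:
g(b, W) = 193 + b/3 (g(b, W) = (b + 579)/3 = (579 + b)/3 = 193 + b/3)
g(206, 482) - 1*(-325584) = (193 + (⅓)*206) - 1*(-325584) = (193 + 206/3) + 325584 = 785/3 + 325584 = 977537/3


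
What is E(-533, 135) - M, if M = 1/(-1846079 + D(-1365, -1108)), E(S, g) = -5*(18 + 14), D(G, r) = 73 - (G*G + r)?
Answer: -593299679/3708123 ≈ -160.00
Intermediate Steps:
D(G, r) = 73 - r - G² (D(G, r) = 73 - (G² + r) = 73 - (r + G²) = 73 + (-r - G²) = 73 - r - G²)
E(S, g) = -160 (E(S, g) = -5*32 = -160)
M = -1/3708123 (M = 1/(-1846079 + (73 - 1*(-1108) - 1*(-1365)²)) = 1/(-1846079 + (73 + 1108 - 1*1863225)) = 1/(-1846079 + (73 + 1108 - 1863225)) = 1/(-1846079 - 1862044) = 1/(-3708123) = -1/3708123 ≈ -2.6968e-7)
E(-533, 135) - M = -160 - 1*(-1/3708123) = -160 + 1/3708123 = -593299679/3708123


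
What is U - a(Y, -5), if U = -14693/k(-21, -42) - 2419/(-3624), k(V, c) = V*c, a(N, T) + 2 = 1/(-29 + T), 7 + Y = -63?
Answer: -18063361/1293768 ≈ -13.962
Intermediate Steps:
Y = -70 (Y = -7 - 63 = -70)
a(N, T) = -2 + 1/(-29 + T)
U = -1216997/76104 (U = -14693/((-21*(-42))) - 2419/(-3624) = -14693/882 - 2419*(-1/3624) = -14693*1/882 + 2419/3624 = -2099/126 + 2419/3624 = -1216997/76104 ≈ -15.991)
U - a(Y, -5) = -1216997/76104 - (59 - 2*(-5))/(-29 - 5) = -1216997/76104 - (59 + 10)/(-34) = -1216997/76104 - (-1)*69/34 = -1216997/76104 - 1*(-69/34) = -1216997/76104 + 69/34 = -18063361/1293768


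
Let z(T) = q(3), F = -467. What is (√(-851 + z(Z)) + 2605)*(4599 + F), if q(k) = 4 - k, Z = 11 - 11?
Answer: 10763860 + 20660*I*√34 ≈ 1.0764e+7 + 1.2047e+5*I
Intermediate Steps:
Z = 0
z(T) = 1 (z(T) = 4 - 1*3 = 4 - 3 = 1)
(√(-851 + z(Z)) + 2605)*(4599 + F) = (√(-851 + 1) + 2605)*(4599 - 467) = (√(-850) + 2605)*4132 = (5*I*√34 + 2605)*4132 = (2605 + 5*I*√34)*4132 = 10763860 + 20660*I*√34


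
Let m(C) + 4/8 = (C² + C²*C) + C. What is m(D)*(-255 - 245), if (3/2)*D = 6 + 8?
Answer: -12271250/27 ≈ -4.5449e+5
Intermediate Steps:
D = 28/3 (D = 2*(6 + 8)/3 = (⅔)*14 = 28/3 ≈ 9.3333)
m(C) = -½ + C + C² + C³ (m(C) = -½ + ((C² + C²*C) + C) = -½ + ((C² + C³) + C) = -½ + (C + C² + C³) = -½ + C + C² + C³)
m(D)*(-255 - 245) = (-½ + 28/3 + (28/3)² + (28/3)³)*(-255 - 245) = (-½ + 28/3 + 784/9 + 21952/27)*(-500) = (49085/54)*(-500) = -12271250/27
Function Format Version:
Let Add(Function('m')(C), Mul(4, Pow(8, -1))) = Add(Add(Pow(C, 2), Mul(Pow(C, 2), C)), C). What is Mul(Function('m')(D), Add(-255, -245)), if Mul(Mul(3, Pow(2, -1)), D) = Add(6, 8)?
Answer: Rational(-12271250, 27) ≈ -4.5449e+5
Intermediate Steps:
D = Rational(28, 3) (D = Mul(Rational(2, 3), Add(6, 8)) = Mul(Rational(2, 3), 14) = Rational(28, 3) ≈ 9.3333)
Function('m')(C) = Add(Rational(-1, 2), C, Pow(C, 2), Pow(C, 3)) (Function('m')(C) = Add(Rational(-1, 2), Add(Add(Pow(C, 2), Mul(Pow(C, 2), C)), C)) = Add(Rational(-1, 2), Add(Add(Pow(C, 2), Pow(C, 3)), C)) = Add(Rational(-1, 2), Add(C, Pow(C, 2), Pow(C, 3))) = Add(Rational(-1, 2), C, Pow(C, 2), Pow(C, 3)))
Mul(Function('m')(D), Add(-255, -245)) = Mul(Add(Rational(-1, 2), Rational(28, 3), Pow(Rational(28, 3), 2), Pow(Rational(28, 3), 3)), Add(-255, -245)) = Mul(Add(Rational(-1, 2), Rational(28, 3), Rational(784, 9), Rational(21952, 27)), -500) = Mul(Rational(49085, 54), -500) = Rational(-12271250, 27)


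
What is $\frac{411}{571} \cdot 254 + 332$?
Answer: $\frac{293966}{571} \approx 514.83$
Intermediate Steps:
$\frac{411}{571} \cdot 254 + 332 = \frac{104394}{571} + 332 = \frac{293966}{571}$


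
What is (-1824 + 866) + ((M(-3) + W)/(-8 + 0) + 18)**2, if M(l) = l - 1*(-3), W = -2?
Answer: -9999/16 ≈ -624.94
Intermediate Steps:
M(l) = 3 + l (M(l) = l + 3 = 3 + l)
(-1824 + 866) + ((M(-3) + W)/(-8 + 0) + 18)**2 = (-1824 + 866) + (((3 - 3) - 2)/(-8 + 0) + 18)**2 = -958 + ((0 - 2)/(-8) + 18)**2 = -958 + (-2*(-1/8) + 18)**2 = -958 + (1/4 + 18)**2 = -958 + (73/4)**2 = -958 + 5329/16 = -9999/16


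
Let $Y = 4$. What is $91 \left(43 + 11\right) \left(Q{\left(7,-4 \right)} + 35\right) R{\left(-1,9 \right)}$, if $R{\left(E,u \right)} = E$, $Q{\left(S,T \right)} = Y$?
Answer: $-191646$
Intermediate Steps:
$Q{\left(S,T \right)} = 4$
$91 \left(43 + 11\right) \left(Q{\left(7,-4 \right)} + 35\right) R{\left(-1,9 \right)} = 91 \left(43 + 11\right) \left(4 + 35\right) \left(-1\right) = 91 \cdot 54 \cdot 39 \left(-1\right) = 91 \cdot 2106 \left(-1\right) = 191646 \left(-1\right) = -191646$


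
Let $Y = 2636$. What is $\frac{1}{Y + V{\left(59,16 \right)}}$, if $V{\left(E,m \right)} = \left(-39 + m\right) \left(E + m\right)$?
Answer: $\frac{1}{911} \approx 0.0010977$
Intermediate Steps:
$\frac{1}{Y + V{\left(59,16 \right)}} = \frac{1}{2636 + \left(16^{2} - 2301 - 624 + 59 \cdot 16\right)} = \frac{1}{2636 + \left(256 - 2301 - 624 + 944\right)} = \frac{1}{2636 - 1725} = \frac{1}{911}$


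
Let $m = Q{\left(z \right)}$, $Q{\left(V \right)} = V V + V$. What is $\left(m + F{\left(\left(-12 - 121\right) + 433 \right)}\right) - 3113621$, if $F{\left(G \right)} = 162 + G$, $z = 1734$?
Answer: $-104669$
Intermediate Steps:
$Q{\left(V \right)} = V + V^{2}$ ($Q{\left(V \right)} = V^{2} + V = V + V^{2}$)
$m = 3008490$ ($m = 1734 \left(1 + 1734\right) = 1734 \cdot 1735 = 3008490$)
$\left(m + F{\left(\left(-12 - 121\right) + 433 \right)}\right) - 3113621 = \left(3008490 + \left(162 + \left(\left(-12 - 121\right) + 433\right)\right)\right) - 3113621 = \left(3008490 + \left(162 + \left(-133 + 433\right)\right)\right) - 3113621 = \left(3008490 + \left(162 + 300\right)\right) - 3113621 = \left(3008490 + 462\right) - 3113621 = 3008952 - 3113621 = -104669$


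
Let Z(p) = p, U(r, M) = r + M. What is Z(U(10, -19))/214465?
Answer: -9/214465 ≈ -4.1965e-5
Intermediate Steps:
U(r, M) = M + r
Z(U(10, -19))/214465 = (-19 + 10)/214465 = -9*1/214465 = -9/214465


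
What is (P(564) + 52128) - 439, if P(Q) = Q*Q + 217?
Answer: 370002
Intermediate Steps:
P(Q) = 217 + Q² (P(Q) = Q² + 217 = 217 + Q²)
(P(564) + 52128) - 439 = ((217 + 564²) + 52128) - 439 = ((217 + 318096) + 52128) - 439 = (318313 + 52128) - 439 = 370441 - 439 = 370002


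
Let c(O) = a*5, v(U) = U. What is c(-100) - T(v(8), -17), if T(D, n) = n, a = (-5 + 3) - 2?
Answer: -3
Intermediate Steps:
a = -4 (a = -2 - 2 = -4)
c(O) = -20 (c(O) = -4*5 = -20)
c(-100) - T(v(8), -17) = -20 - 1*(-17) = -20 + 17 = -3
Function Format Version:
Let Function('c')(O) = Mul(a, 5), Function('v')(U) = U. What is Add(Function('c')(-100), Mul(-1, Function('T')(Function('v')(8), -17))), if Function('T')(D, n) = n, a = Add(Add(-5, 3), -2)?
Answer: -3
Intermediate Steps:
a = -4 (a = Add(-2, -2) = -4)
Function('c')(O) = -20 (Function('c')(O) = Mul(-4, 5) = -20)
Add(Function('c')(-100), Mul(-1, Function('T')(Function('v')(8), -17))) = Add(-20, Mul(-1, -17)) = Add(-20, 17) = -3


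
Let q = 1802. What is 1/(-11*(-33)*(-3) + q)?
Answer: 1/713 ≈ 0.0014025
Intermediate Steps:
1/(-11*(-33)*(-3) + q) = 1/(-11*(-33)*(-3) + 1802) = 1/(363*(-3) + 1802) = 1/(-1089 + 1802) = 1/713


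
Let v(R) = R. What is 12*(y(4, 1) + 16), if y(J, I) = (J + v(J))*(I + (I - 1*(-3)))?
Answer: 672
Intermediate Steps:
y(J, I) = 2*J*(3 + 2*I) (y(J, I) = (J + J)*(I + (I - 1*(-3))) = (2*J)*(I + (I + 3)) = (2*J)*(I + (3 + I)) = (2*J)*(3 + 2*I) = 2*J*(3 + 2*I))
12*(y(4, 1) + 16) = 12*(2*4*(3 + 2*1) + 16) = 12*(2*4*(3 + 2) + 16) = 12*(2*4*5 + 16) = 12*(40 + 16) = 12*56 = 672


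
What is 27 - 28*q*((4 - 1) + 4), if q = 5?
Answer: -953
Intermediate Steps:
27 - 28*q*((4 - 1) + 4) = 27 - 140*((4 - 1) + 4) = 27 - 140*(3 + 4) = 27 - 140*7 = 27 - 28*35 = 27 - 980 = -953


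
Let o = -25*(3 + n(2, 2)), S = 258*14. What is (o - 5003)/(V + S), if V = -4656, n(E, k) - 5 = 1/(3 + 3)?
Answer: 31243/6264 ≈ 4.9877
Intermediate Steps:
n(E, k) = 31/6 (n(E, k) = 5 + 1/(3 + 3) = 5 + 1/6 = 5 + ⅙ = 31/6)
S = 3612
o = -1225/6 (o = -25*(3 + 31/6) = -25*49/6 = -1225/6 ≈ -204.17)
(o - 5003)/(V + S) = (-1225/6 - 5003)/(-4656 + 3612) = -31243/6/(-1044) = -31243/6*(-1/1044) = 31243/6264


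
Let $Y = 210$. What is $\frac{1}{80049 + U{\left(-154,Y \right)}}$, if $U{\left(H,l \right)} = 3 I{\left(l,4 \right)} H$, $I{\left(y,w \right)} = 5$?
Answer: $\frac{1}{77739} \approx 1.2864 \cdot 10^{-5}$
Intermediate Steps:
$U{\left(H,l \right)} = 15 H$ ($U{\left(H,l \right)} = 3 \cdot 5 H = 15 H$)
$\frac{1}{80049 + U{\left(-154,Y \right)}} = \frac{1}{80049 + 15 \left(-154\right)} = \frac{1}{80049 - 2310} = \frac{1}{77739}$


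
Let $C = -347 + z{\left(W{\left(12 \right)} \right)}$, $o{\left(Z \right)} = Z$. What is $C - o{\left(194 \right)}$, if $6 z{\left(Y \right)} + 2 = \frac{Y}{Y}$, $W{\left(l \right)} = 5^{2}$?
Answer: $- \frac{3247}{6} \approx -541.17$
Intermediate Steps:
$W{\left(l \right)} = 25$
$z{\left(Y \right)} = - \frac{1}{6}$ ($z{\left(Y \right)} = - \frac{1}{3} + \frac{Y \frac{1}{Y}}{6} = - \frac{1}{3} + \frac{1}{6} \cdot 1 = - \frac{1}{3} + \frac{1}{6} = - \frac{1}{6}$)
$C = - \frac{2083}{6}$ ($C = -347 - \frac{1}{6} = - \frac{2083}{6} \approx -347.17$)
$C - o{\left(194 \right)} = - \frac{2083}{6} - 194 = - \frac{3247}{6}$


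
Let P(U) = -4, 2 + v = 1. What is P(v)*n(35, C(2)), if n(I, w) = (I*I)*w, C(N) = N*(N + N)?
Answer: -39200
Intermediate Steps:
v = -1 (v = -2 + 1 = -1)
C(N) = 2*N² (C(N) = N*(2*N) = 2*N²)
n(I, w) = w*I² (n(I, w) = I²*w = w*I²)
P(v)*n(35, C(2)) = -4*2*2²*35² = -4*2*4*1225 = -32*1225 = -4*9800 = -39200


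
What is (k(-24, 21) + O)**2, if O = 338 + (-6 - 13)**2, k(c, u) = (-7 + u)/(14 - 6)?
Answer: 7856809/16 ≈ 4.9105e+5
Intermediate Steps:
k(c, u) = -7/8 + u/8 (k(c, u) = (-7 + u)/8 = (-7 + u)*(1/8) = -7/8 + u/8)
O = 699 (O = 338 + (-19)**2 = 338 + 361 = 699)
(k(-24, 21) + O)**2 = ((-7/8 + (1/8)*21) + 699)**2 = ((-7/8 + 21/8) + 699)**2 = (7/4 + 699)**2 = (2803/4)**2 = 7856809/16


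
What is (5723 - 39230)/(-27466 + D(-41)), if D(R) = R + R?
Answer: 33507/27548 ≈ 1.2163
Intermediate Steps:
D(R) = 2*R
(5723 - 39230)/(-27466 + D(-41)) = (5723 - 39230)/(-27466 + 2*(-41)) = -33507/(-27466 - 82) = -33507/(-27548) = -33507*(-1/27548) = 33507/27548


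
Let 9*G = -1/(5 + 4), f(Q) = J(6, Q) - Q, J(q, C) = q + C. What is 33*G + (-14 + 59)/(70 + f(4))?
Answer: 379/2052 ≈ 0.18470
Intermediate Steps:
J(q, C) = C + q
f(Q) = 6 (f(Q) = (Q + 6) - Q = (6 + Q) - Q = 6)
G = -1/81 (G = (-1/(5 + 4))/9 = (-1/9)/9 = ((⅑)*(-1))/9 = (⅑)*(-⅑) = -1/81 ≈ -0.012346)
33*G + (-14 + 59)/(70 + f(4)) = 33*(-1/81) + (-14 + 59)/(70 + 6) = -11/27 + 45/76 = 379/2052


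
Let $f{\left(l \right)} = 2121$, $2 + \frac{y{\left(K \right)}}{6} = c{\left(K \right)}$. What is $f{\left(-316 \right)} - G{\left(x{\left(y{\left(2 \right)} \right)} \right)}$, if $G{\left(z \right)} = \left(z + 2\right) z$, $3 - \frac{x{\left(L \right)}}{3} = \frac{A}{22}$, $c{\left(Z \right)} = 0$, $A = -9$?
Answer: $\frac{966039}{484} \approx 1995.9$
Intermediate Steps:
$y{\left(K \right)} = -12$ ($y{\left(K \right)} = -12 + 6 \cdot 0 = -12 + 0 = -12$)
$x{\left(L \right)} = \frac{225}{22}$ ($x{\left(L \right)} = 9 - 3 \left(- \frac{9}{22}\right) = 9 - 3 \left(\left(-9\right) \frac{1}{22}\right) = 9 - - \frac{27}{22} = 9 + \frac{27}{22} = \frac{225}{22}$)
$G{\left(z \right)} = z \left(2 + z\right)$ ($G{\left(z \right)} = \left(2 + z\right) z = z \left(2 + z\right)$)
$f{\left(-316 \right)} - G{\left(x{\left(y{\left(2 \right)} \right)} \right)} = 2121 - \frac{225 \left(2 + \frac{225}{22}\right)}{22} = 2121 - \frac{225}{22} \cdot \frac{269}{22} = 2121 - \frac{60525}{484} = \frac{966039}{484}$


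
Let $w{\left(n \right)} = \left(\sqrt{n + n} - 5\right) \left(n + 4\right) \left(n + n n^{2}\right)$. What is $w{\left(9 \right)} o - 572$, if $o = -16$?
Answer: $766948 - 460512 \sqrt{2} \approx 1.1569 \cdot 10^{5}$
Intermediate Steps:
$w{\left(n \right)} = \left(-5 + \sqrt{2} \sqrt{n}\right) \left(4 + n\right) \left(n + n^{3}\right)$ ($w{\left(n \right)} = \left(\sqrt{2 n} - 5\right) \left(4 + n\right) \left(n + n^{3}\right) = \left(\sqrt{2} \sqrt{n} - 5\right) \left(4 + n\right) \left(n + n^{3}\right) = \left(-5 + \sqrt{2} \sqrt{n}\right) \left(4 + n\right) \left(n + n^{3}\right)$)
$w{\left(9 \right)} o - 572 = \left(\left(-20\right) 9 - 20 \cdot 9^{3} - 5 \cdot 9^{2} - 5 \cdot 9^{4} + \sqrt{2} \cdot 9^{\frac{5}{2}} + \sqrt{2} \cdot 9^{\frac{9}{2}} + 4 \sqrt{2} \cdot 9^{\frac{3}{2}} + 4 \sqrt{2} \cdot 9^{\frac{7}{2}}\right) \left(-16\right) - 572 = \left(-180 - 14580 - 405 - 32805 + \sqrt{2} \cdot 243 + \sqrt{2} \cdot 19683 + 4 \sqrt{2} \cdot 27 + 4 \sqrt{2} \cdot 2187\right) \left(-16\right) - 572 = \left(-180 - 14580 - 405 - 32805 + 243 \sqrt{2} + 19683 \sqrt{2} + 108 \sqrt{2} + 8748 \sqrt{2}\right) \left(-16\right) - 572 = \left(-47970 + 28782 \sqrt{2}\right) \left(-16\right) - 572 = \left(767520 - 460512 \sqrt{2}\right) - 572 = 766948 - 460512 \sqrt{2}$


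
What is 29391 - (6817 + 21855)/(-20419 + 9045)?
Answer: 167160953/5687 ≈ 29394.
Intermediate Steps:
29391 - (6817 + 21855)/(-20419 + 9045) = 29391 - 28672/(-11374) = 29391 - 28672*(-1)/11374 = 29391 - 1*(-14336/5687) = 29391 + 14336/5687 = 167160953/5687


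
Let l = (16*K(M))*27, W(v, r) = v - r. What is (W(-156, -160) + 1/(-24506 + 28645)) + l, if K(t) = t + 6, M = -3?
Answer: 5380701/4139 ≈ 1300.0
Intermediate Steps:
K(t) = 6 + t
l = 1296 (l = (16*(6 - 3))*27 = (16*3)*27 = 48*27 = 1296)
(W(-156, -160) + 1/(-24506 + 28645)) + l = ((-156 - 1*(-160)) + 1/(-24506 + 28645)) + 1296 = ((-156 + 160) + 1/4139) + 1296 = (4 + 1/4139) + 1296 = 16557/4139 + 1296 = 5380701/4139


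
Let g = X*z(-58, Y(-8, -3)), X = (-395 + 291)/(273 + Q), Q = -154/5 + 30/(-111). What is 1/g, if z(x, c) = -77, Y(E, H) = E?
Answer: 44757/1481480 ≈ 0.030211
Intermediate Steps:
Q = -5748/185 (Q = -154*1/5 + 30*(-1/111) = -154/5 - 10/37 = -5748/185 ≈ -31.070)
X = -19240/44757 (X = (-395 + 291)/(273 - 5748/185) = -104/44757/185 = -104*185/44757 = -19240/44757 ≈ -0.42988)
g = 1481480/44757 (g = -19240/44757*(-77) = 1481480/44757 ≈ 33.101)
1/g = 1/(1481480/44757) = 44757/1481480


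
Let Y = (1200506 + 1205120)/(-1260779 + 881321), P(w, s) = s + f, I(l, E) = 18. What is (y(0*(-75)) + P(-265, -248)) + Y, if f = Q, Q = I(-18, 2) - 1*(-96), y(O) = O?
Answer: -26626499/189729 ≈ -140.34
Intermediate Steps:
Q = 114 (Q = 18 - 1*(-96) = 18 + 96 = 114)
f = 114
P(w, s) = 114 + s (P(w, s) = s + 114 = 114 + s)
Y = -1202813/189729 (Y = 2405626/(-379458) = 2405626*(-1/379458) = -1202813/189729 ≈ -6.3396)
(y(0*(-75)) + P(-265, -248)) + Y = (0*(-75) + (114 - 248)) - 1202813/189729 = (0 - 134) - 1202813/189729 = -134 - 1202813/189729 = -26626499/189729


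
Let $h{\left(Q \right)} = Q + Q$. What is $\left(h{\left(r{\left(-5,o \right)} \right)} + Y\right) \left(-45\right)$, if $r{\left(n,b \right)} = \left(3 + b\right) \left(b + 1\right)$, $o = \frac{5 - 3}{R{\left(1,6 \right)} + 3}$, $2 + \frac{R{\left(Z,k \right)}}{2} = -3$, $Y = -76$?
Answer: $\frac{159030}{49} \approx 3245.5$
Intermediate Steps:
$R{\left(Z,k \right)} = -10$ ($R{\left(Z,k \right)} = -4 + 2 \left(-3\right) = -4 - 6 = -10$)
$o = - \frac{2}{7}$ ($o = \frac{5 - 3}{-10 + 3} = \frac{2}{-7} = 2 \left(- \frac{1}{7}\right) = - \frac{2}{7} \approx -0.28571$)
$r{\left(n,b \right)} = \left(1 + b\right) \left(3 + b\right)$ ($r{\left(n,b \right)} = \left(3 + b\right) \left(1 + b\right) = \left(1 + b\right) \left(3 + b\right)$)
$h{\left(Q \right)} = 2 Q$
$\left(h{\left(r{\left(-5,o \right)} \right)} + Y\right) \left(-45\right) = \left(2 \left(3 + \left(- \frac{2}{7}\right)^{2} + 4 \left(- \frac{2}{7}\right)\right) - 76\right) \left(-45\right) = \left(2 \left(3 + \frac{4}{49} - \frac{8}{7}\right) - 76\right) \left(-45\right) = \left(2 \cdot \frac{95}{49} - 76\right) \left(-45\right) = \left(\frac{190}{49} - 76\right) \left(-45\right) = \left(- \frac{3534}{49}\right) \left(-45\right) = \frac{159030}{49}$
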